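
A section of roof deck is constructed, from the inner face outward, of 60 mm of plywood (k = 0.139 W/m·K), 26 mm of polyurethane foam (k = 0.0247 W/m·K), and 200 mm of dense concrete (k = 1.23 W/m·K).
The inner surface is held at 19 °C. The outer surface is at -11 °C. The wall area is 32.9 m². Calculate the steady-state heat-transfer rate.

Using the resistance-network approach (series):
R_plywood = L/(kA) = 0.06/(0.139×32.9) = 0.01312 K/W
R_polyurethane foam = L/(kA) = 0.026/(0.0247×32.9) = 0.03199 K/W
R_dense concrete = L/(kA) = 0.2/(1.23×32.9) = 0.004942 K/W
R_total = 0.05006 K/W
Q = ΔT / R_total = 30 / 0.05006

Q ≈ 599 W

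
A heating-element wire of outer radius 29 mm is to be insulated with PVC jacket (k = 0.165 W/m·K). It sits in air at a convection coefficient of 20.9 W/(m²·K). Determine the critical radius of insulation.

For a cylinder r_cr = k/h = 0.165/20.9
r_cr = 7.89 mm; since the bare radius (29 mm) is above r_cr, any added insulation will reduce heat loss.

r_cr ≈ 7.89 mm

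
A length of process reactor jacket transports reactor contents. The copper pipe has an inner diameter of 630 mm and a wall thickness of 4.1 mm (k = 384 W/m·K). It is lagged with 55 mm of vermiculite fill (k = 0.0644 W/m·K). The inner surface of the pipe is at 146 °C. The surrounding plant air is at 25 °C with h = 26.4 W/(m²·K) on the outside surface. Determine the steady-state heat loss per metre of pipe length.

For a radial system each layer contributes R = ln(r_out/r_in)/(2πkL); films add R = 1/(hA).
R_copper pipe wall = ln(319.1/315)/(2π×384×1) = 5.36×10^-6 K/W
R_vermiculite fill = ln(374.1/319.1)/(2π×0.0644×1) = 0.393 K/W
R_outer film = 1/(h_o·2πr_oL) = 1/(26.4×2π×0.3741×1) = 0.01611 K/W
R_total = 0.4091 K/W
Q = ΔT/R_total = 121/0.4091

q′ ≈ 296 W/m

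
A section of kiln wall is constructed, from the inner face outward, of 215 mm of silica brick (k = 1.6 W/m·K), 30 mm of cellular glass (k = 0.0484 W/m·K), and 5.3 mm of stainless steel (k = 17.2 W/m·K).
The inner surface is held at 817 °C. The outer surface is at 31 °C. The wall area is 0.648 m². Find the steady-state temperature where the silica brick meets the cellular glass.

Using the resistance-network approach (series):
R_silica brick = L/(kA) = 0.215/(1.6×0.648) = 0.2074 K/W
R_cellular glass = L/(kA) = 0.03/(0.0484×0.648) = 0.9565 K/W
R_stainless steel = L/(kA) = 0.0053/(17.2×0.648) = 4.755×10^-4 K/W
R_total = 1.164 K/W;  Q = ΔT/R_total = 786/1.164 = 675 W
T_interface = T_inner − Q·ΣR(inner→interface) = 817 − 675×0.2074

T ≈ 677 °C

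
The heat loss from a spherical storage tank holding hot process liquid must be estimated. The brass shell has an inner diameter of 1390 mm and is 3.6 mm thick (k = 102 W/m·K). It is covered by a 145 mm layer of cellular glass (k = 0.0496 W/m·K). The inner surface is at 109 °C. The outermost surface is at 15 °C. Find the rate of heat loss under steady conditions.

Each spherical layer contributes R = (1/r_i − 1/r_o)/(4πk):
R_brass shell = (1/0.695 − 1/0.6986)/(4π×102) = 5.785×10^-6 K/W
R_cellular glass = (1/0.6986 − 1/0.8436)/(4π×0.0496) = 0.3947 K/W
R_total = 0.3947 K/W
Q = ΔT/R_total = 94/0.3947

Q ≈ 238 W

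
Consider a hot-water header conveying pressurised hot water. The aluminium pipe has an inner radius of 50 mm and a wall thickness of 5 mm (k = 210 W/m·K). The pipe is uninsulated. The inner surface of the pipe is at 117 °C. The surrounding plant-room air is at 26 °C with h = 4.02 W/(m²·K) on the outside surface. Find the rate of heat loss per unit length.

q′ ≈ 126 W/m

Treating each annulus and film as a series resistance:
R_aluminium pipe wall = ln(55/50)/(2π×210×1) = 7.223×10^-5 K/W
R_outer film = 1/(h_o·2πr_oL) = 1/(4.02×2π×0.055×1) = 0.7198 K/W
R_total = 0.7199 K/W
Q = ΔT/R_total = 91/0.7199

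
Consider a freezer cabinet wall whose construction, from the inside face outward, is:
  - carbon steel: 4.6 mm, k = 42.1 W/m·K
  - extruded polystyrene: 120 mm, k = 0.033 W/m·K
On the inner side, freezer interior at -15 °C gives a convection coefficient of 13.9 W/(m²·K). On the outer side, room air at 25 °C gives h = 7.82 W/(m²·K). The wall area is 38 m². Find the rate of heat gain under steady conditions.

Q ≈ 396 W

Treating each layer as a thermal resistance in series:
R_inner film = 1/(h_i·A) = 1/(13.9×38) = 0.001893 K/W
R_carbon steel = L/(kA) = 0.0046/(42.1×38) = 2.875×10^-6 K/W
R_extruded polystyrene = L/(kA) = 0.12/(0.033×38) = 0.09569 K/W
R_outer film = 1/(h_o·A) = 1/(7.82×38) = 0.003365 K/W
R_total = 0.101 K/W
Q = ΔT / R_total = 40 / 0.101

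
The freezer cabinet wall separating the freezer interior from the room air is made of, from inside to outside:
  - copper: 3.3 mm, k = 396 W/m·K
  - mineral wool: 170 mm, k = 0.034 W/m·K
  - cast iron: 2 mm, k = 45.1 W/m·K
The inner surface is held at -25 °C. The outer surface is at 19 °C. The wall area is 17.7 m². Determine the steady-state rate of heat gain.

Q ≈ 156 W

Using the resistance-network approach (series):
R_copper = L/(kA) = 0.0033/(396×17.7) = 4.708×10^-7 K/W
R_mineral wool = L/(kA) = 0.17/(0.034×17.7) = 0.2825 K/W
R_cast iron = L/(kA) = 0.002/(45.1×17.7) = 2.505×10^-6 K/W
R_total = 0.2825 K/W
Q = ΔT / R_total = 44 / 0.2825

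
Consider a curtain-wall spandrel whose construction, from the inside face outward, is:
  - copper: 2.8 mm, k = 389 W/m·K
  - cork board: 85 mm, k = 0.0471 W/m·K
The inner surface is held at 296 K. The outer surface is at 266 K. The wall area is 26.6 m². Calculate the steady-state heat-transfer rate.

Q ≈ 442 W

Treating each layer as a thermal resistance in series:
R_copper = L/(kA) = 0.0028/(389×26.6) = 2.706×10^-7 K/W
R_cork board = L/(kA) = 0.085/(0.0471×26.6) = 0.06784 K/W
R_total = 0.06785 K/W
Q = ΔT / R_total = 30 / 0.06785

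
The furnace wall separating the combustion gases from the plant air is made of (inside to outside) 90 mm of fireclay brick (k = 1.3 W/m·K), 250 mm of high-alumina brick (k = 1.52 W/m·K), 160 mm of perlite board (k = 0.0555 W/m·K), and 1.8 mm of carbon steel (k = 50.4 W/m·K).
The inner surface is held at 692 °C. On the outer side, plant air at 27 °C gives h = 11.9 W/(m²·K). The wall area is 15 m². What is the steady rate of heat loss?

Q ≈ 3120 W

Treating each layer as a thermal resistance in series:
R_fireclay brick = L/(kA) = 0.09/(1.3×15) = 0.004615 K/W
R_high-alumina brick = L/(kA) = 0.25/(1.52×15) = 0.01096 K/W
R_perlite board = L/(kA) = 0.16/(0.0555×15) = 0.1922 K/W
R_carbon steel = L/(kA) = 0.0018/(50.4×15) = 2.381×10^-6 K/W
R_outer film = 1/(h_o·A) = 1/(11.9×15) = 0.005602 K/W
R_total = 0.2134 K/W
Q = ΔT / R_total = 665 / 0.2134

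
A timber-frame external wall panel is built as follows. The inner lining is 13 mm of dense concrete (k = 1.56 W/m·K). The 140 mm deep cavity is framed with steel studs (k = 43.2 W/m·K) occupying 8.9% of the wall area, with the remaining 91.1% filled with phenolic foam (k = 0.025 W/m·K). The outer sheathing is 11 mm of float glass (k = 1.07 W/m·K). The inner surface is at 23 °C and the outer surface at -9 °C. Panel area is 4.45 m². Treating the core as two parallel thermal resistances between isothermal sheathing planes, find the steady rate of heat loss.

Sheathing layers in series; stud and cavity paths in parallel between them.
R_inner = 0.013/(1.56×4.45) = 0.001873 K/W
R_stud  = 0.14/(43.2×0.089×4.45) = 0.008183 K/W
R_cav   = 0.14/(0.025×0.911×4.45) = 1.381 K/W
1/R_core = 1/R_stud + 1/R_cav → R_core = 0.008134 K/W
R_outer = 0.011/(1.07×4.45) = 0.00231 K/W
R_total = 0.01232 K/W
Q = ΔT/R_total = 32/0.01232

Q ≈ 2600 W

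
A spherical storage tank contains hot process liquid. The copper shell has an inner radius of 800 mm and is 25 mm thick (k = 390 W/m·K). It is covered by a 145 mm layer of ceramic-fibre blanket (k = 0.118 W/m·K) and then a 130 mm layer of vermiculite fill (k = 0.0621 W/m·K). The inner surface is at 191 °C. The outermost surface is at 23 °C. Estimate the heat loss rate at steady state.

Q ≈ 604 W

Radial (spherical) resistances in series:
R_copper shell = (1/0.8 − 1/0.825)/(4π×390) = 7.729×10^-6 K/W
R_ceramic-fibre blanket = (1/0.825 − 1/0.97)/(4π×0.118) = 0.1222 K/W
R_vermiculite fill = (1/0.97 − 1/1.1)/(4π×0.0621) = 0.1561 K/W
R_total = 0.2783 K/W
Q = ΔT/R_total = 168/0.2783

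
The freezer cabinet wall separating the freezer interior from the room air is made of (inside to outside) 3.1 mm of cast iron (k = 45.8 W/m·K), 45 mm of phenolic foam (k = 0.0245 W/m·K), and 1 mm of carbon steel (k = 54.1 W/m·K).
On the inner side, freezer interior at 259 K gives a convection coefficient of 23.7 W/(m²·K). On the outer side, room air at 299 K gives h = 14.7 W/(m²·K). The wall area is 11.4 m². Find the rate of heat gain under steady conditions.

Q ≈ 234 W

Model the wall as resistances in series:
R_inner film = 1/(h_i·A) = 1/(23.7×11.4) = 0.003701 K/W
R_cast iron = L/(kA) = 0.0031/(45.8×11.4) = 5.937×10^-6 K/W
R_phenolic foam = L/(kA) = 0.045/(0.0245×11.4) = 0.1611 K/W
R_carbon steel = L/(kA) = 0.001/(54.1×11.4) = 1.621×10^-6 K/W
R_outer film = 1/(h_o·A) = 1/(14.7×11.4) = 0.005967 K/W
R_total = 0.1708 K/W
Q = ΔT / R_total = 40 / 0.1708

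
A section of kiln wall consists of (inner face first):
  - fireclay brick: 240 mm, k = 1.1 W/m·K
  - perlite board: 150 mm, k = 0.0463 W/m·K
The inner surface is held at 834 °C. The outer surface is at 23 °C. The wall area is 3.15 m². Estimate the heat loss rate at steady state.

Q ≈ 739 W

Treating each layer as a thermal resistance in series:
R_fireclay brick = L/(kA) = 0.24/(1.1×3.15) = 0.06926 K/W
R_perlite board = L/(kA) = 0.15/(0.0463×3.15) = 1.028 K/W
R_total = 1.098 K/W
Q = ΔT / R_total = 811 / 1.098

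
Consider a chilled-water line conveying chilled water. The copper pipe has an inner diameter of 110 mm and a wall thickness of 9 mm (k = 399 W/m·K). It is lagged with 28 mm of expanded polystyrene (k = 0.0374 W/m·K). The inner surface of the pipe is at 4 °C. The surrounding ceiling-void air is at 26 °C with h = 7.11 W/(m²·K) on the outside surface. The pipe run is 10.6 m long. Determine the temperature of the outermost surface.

Per-layer cylindrical resistances, series-summed:
R_copper pipe wall = ln(64/55)/(2π×399×10.6) = 5.703×10^-6 K/W
R_expanded polystyrene = ln(92/64)/(2π×0.0374×10.6) = 0.1457 K/W
R_outer film = 1/(h_o·2πr_oL) = 1/(7.11×2π×0.092×10.6) = 0.02295 K/W
R_total = 0.1687 K/W
Q = ΔT/R_total = 22/0.1687
Q = 130 W
T_interface = T_inner + Q·ΣR(inner→interface) = 4 + 130×0.1457

T ≈ 23 °C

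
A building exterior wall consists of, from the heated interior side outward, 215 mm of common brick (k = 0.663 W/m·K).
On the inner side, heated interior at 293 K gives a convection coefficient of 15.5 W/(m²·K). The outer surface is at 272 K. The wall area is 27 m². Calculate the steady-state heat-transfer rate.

Treating each layer as a thermal resistance in series:
R_inner film = 1/(h_i·A) = 1/(15.5×27) = 0.002389 K/W
R_common brick = L/(kA) = 0.215/(0.663×27) = 0.01201 K/W
R_total = 0.0144 K/W
Q = ΔT / R_total = 21 / 0.0144

Q ≈ 1460 W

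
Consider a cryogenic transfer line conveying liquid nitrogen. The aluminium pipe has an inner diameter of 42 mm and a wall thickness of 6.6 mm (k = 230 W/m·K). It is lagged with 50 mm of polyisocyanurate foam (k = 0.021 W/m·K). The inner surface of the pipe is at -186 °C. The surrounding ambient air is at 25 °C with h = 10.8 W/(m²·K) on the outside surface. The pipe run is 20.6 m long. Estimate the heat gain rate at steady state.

Radial resistances (cylindrical: R_cond = ln(r_o/r_i)/(2πkL), R_conv = 1/(h·2πrL)):
R_aluminium pipe wall = ln(27.6/21)/(2π×230×20.6) = 9.18×10^-6 K/W
R_polyisocyanurate foam = ln(77.6/27.6)/(2π×0.021×20.6) = 0.3803 K/W
R_outer film = 1/(h_o·2πr_oL) = 1/(10.8×2π×0.0776×20.6) = 0.009219 K/W
R_total = 0.3895 K/W
Q = ΔT/R_total = 211/0.3895

Q ≈ 542 W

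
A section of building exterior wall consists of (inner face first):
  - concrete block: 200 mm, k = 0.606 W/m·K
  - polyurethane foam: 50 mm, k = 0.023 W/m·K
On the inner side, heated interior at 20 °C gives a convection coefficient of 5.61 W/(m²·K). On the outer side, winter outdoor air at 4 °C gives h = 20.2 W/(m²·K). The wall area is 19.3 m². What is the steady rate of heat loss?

Series thermal resistances:
R_inner film = 1/(h_i·A) = 1/(5.61×19.3) = 0.009236 K/W
R_concrete block = L/(kA) = 0.2/(0.606×19.3) = 0.0171 K/W
R_polyurethane foam = L/(kA) = 0.05/(0.023×19.3) = 0.1126 K/W
R_outer film = 1/(h_o·A) = 1/(20.2×19.3) = 0.002565 K/W
R_total = 0.1415 K/W
Q = ΔT / R_total = 16 / 0.1415

Q ≈ 113 W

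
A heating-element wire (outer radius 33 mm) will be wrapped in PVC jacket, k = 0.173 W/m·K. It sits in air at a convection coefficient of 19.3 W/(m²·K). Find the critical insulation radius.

r_cr ≈ 8.96 mm

For a cylinder r_cr = k/h = 0.173/19.3
r_cr = 8.96 mm; since the bare radius (33 mm) is above r_cr, any added insulation will reduce heat loss.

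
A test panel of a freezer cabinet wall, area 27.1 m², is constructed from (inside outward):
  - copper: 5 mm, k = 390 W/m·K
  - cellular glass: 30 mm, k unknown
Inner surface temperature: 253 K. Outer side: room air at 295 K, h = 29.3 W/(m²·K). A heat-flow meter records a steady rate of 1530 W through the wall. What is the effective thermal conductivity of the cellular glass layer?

Series thermal resistances:
R_copper = L/(kA) = 0.005/(390×27.1) = 4.731×10^-7 K/W
R_outer film = 1/(h_o·A) = 1/(29.3×27.1) = 0.001259 K/W
Sum of known resistances R_other = 0.00126 K/W
Total R = ΔT/Q = 42/1530 = 0.02745 K/W
R_cellular glass = R_total − R_other = 0.02619 K/W
k = L/(R·A) = 0.03/(0.02619×27.1)

k ≈ 0.0423 W/(m·K)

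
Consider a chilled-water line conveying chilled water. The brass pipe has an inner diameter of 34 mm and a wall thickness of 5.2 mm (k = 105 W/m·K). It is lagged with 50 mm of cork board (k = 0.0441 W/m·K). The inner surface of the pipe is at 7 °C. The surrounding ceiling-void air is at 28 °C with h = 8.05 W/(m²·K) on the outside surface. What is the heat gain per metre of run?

q′ ≈ 4.64 W/m

Radial resistances (cylindrical: R_cond = ln(r_o/r_i)/(2πkL), R_conv = 1/(h·2πrL)):
R_brass pipe wall = ln(22.2/17)/(2π×105×1) = 4.045×10^-4 K/W
R_cork board = ln(72.2/22.2)/(2π×0.0441×1) = 4.256 K/W
R_outer film = 1/(h_o·2πr_oL) = 1/(8.05×2π×0.0722×1) = 0.2738 K/W
R_total = 4.53 K/W
Q = ΔT/R_total = 21/4.53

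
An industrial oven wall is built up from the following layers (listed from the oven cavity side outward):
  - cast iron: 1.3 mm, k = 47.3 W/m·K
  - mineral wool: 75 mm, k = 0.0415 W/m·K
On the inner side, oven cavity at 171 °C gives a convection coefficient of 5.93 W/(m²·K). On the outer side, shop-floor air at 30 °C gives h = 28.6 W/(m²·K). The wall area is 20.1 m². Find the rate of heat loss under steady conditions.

Q ≈ 1410 W

Thermal resistances in series:
R_inner film = 1/(h_i·A) = 1/(5.93×20.1) = 0.00839 K/W
R_cast iron = L/(kA) = 0.0013/(47.3×20.1) = 1.367×10^-6 K/W
R_mineral wool = L/(kA) = 0.075/(0.0415×20.1) = 0.08991 K/W
R_outer film = 1/(h_o·A) = 1/(28.6×20.1) = 0.00174 K/W
R_total = 0.1 K/W
Q = ΔT / R_total = 141 / 0.1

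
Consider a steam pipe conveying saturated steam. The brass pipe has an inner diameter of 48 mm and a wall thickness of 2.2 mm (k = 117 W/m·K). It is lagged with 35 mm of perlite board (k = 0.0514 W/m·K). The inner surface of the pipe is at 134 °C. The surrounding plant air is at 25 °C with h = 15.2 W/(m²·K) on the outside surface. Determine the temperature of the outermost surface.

Cylindrical conduction, so R = ln(r₂/r₁)/(2πkL) per layer, in series:
R_brass pipe wall = ln(26.2/24)/(2π×117×1) = 1.193×10^-4 K/W
R_perlite board = ln(61.2/26.2)/(2π×0.0514×1) = 2.627 K/W
R_outer film = 1/(h_o·2πr_oL) = 1/(15.2×2π×0.0612×1) = 0.1711 K/W
R_total = 2.798 K/W
Q = ΔT/R_total = 109/2.798
Q = 39 W/m
T_interface = T_inner − Q·ΣR(inner→interface) = 134 − 39×2.627

T ≈ 31.7 °C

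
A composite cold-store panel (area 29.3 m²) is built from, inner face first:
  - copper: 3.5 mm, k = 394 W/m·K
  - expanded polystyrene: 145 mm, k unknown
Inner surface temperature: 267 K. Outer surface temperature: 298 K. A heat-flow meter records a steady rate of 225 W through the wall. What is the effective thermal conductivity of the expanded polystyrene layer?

Using the resistance-network approach (series):
R_copper = L/(kA) = 0.0035/(394×29.3) = 3.032×10^-7 K/W
Sum of known resistances R_other = 3.032×10^-7 K/W
Total R = ΔT/Q = 31/225 = 0.1378 K/W
R_expanded polystyrene = R_total − R_other = 0.1378 K/W
k = L/(R·A) = 0.145/(0.1378×29.3)

k ≈ 0.0359 W/(m·K)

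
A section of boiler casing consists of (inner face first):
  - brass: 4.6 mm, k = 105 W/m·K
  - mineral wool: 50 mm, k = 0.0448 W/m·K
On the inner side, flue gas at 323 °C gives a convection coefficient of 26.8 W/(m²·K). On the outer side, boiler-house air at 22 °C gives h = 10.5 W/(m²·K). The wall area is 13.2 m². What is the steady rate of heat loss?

Q ≈ 3180 W

Model the wall as resistances in series:
R_inner film = 1/(h_i·A) = 1/(26.8×13.2) = 0.002827 K/W
R_brass = L/(kA) = 0.0046/(105×13.2) = 3.319×10^-6 K/W
R_mineral wool = L/(kA) = 0.05/(0.0448×13.2) = 0.08455 K/W
R_outer film = 1/(h_o·A) = 1/(10.5×13.2) = 0.007215 K/W
R_total = 0.0946 K/W
Q = ΔT / R_total = 301 / 0.0946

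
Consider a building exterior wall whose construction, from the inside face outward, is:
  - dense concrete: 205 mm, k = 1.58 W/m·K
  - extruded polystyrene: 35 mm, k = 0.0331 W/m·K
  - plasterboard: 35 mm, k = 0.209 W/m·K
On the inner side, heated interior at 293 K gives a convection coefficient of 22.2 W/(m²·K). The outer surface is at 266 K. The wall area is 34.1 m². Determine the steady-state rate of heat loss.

Q ≈ 658 W

Series thermal resistances:
R_inner film = 1/(h_i·A) = 1/(22.2×34.1) = 0.001321 K/W
R_dense concrete = L/(kA) = 0.205/(1.58×34.1) = 0.003805 K/W
R_extruded polystyrene = L/(kA) = 0.035/(0.0331×34.1) = 0.03101 K/W
R_plasterboard = L/(kA) = 0.035/(0.209×34.1) = 0.004911 K/W
R_total = 0.04105 K/W
Q = ΔT / R_total = 27 / 0.04105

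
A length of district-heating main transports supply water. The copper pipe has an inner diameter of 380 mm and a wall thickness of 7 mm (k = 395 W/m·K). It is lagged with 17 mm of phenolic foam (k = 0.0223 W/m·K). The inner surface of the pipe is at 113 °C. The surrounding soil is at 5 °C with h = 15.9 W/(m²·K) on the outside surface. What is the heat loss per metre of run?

q′ ≈ 169 W/m

Radial resistances (cylindrical: R_cond = ln(r_o/r_i)/(2πkL), R_conv = 1/(h·2πrL)):
R_copper pipe wall = ln(197/190)/(2π×395×1) = 1.458×10^-5 K/W
R_phenolic foam = ln(214/197)/(2π×0.0223×1) = 0.5907 K/W
R_outer film = 1/(h_o·2πr_oL) = 1/(15.9×2π×0.214×1) = 0.04677 K/W
R_total = 0.6375 K/W
Q = ΔT/R_total = 108/0.6375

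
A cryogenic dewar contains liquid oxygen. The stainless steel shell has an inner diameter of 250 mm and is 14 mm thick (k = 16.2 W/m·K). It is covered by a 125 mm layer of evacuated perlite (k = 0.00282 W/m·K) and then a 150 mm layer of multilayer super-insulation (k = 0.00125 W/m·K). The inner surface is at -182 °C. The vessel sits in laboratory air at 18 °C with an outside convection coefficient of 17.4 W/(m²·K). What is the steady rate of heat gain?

For a spherical shell R = (1/r₁ − 1/r₂)/(4πk); film R = 1/(h·4πr²). In series:
R_stainless steel shell = (1/0.125 − 1/0.139)/(4π×16.2) = 0.003958 K/W
R_evacuated perlite = (1/0.139 − 1/0.264)/(4π×0.00282) = 96.12 K/W
R_multilayer super-insulation = (1/0.264 − 1/0.414)/(4π×0.00125) = 87.37 K/W
R_outer film = 1/(h·4πr_o²) = 1/(17.4×4π×0.414²) = 0.02668 K/W
R_total = 183.5 K/W
Q = ΔT/R_total = 200/183.5

Q ≈ 1.09 W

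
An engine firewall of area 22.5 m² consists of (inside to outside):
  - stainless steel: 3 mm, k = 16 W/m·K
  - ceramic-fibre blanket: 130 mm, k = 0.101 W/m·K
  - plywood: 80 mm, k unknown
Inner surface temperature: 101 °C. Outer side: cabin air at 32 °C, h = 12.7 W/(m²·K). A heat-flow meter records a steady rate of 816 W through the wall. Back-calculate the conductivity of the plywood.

k ≈ 0.149 W/(m·K)

Series thermal resistances:
R_stainless steel = L/(kA) = 0.003/(16×22.5) = 8.333×10^-6 K/W
R_ceramic-fibre blanket = L/(kA) = 0.13/(0.101×22.5) = 0.05721 K/W
R_outer film = 1/(h_o·A) = 1/(12.7×22.5) = 0.0035 K/W
Sum of known resistances R_other = 0.06071 K/W
Total R = ΔT/Q = 69/816 = 0.08456 K/W
R_plywood = R_total − R_other = 0.02385 K/W
k = L/(R·A) = 0.08/(0.02385×22.5)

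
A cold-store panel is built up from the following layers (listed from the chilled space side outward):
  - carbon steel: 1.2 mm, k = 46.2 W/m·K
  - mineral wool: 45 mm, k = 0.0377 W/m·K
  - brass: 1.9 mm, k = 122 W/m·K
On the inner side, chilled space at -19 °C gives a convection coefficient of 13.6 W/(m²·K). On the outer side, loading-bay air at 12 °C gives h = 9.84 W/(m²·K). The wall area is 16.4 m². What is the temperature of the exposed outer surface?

Thermal resistances in series:
R_inner film = 1/(h_i·A) = 1/(13.6×16.4) = 0.004484 K/W
R_carbon steel = L/(kA) = 0.0012/(46.2×16.4) = 1.584×10^-6 K/W
R_mineral wool = L/(kA) = 0.045/(0.0377×16.4) = 0.07278 K/W
R_brass = L/(kA) = 0.0019/(122×16.4) = 9.496×10^-7 K/W
R_outer film = 1/(h_o·A) = 1/(9.84×16.4) = 0.006197 K/W
R_total = 0.08347 K/W;  Q = ΔT/R_total = 31/0.08347 = 371.4 W
T_interface = T_inner + Q·ΣR(inner→interface) = -19 + 371×0.07727

T ≈ 9.7 °C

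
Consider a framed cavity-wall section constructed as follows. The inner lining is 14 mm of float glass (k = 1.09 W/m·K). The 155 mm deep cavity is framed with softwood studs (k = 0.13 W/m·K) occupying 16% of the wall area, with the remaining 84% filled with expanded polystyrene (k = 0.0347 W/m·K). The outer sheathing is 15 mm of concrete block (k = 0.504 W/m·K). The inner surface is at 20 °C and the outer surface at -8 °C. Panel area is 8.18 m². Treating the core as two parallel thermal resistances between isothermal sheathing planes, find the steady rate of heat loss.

Q ≈ 72.8 W

Sheathing layers in series; stud and cavity paths in parallel between them.
R_inner = 0.014/(1.09×8.18) = 0.00157 K/W
R_stud  = 0.155/(0.13×0.16×8.18) = 0.911 K/W
R_cav   = 0.155/(0.0347×0.84×8.18) = 0.6501 K/W
1/R_core = 1/R_stud + 1/R_cav → R_core = 0.3794 K/W
R_outer = 0.015/(0.504×8.18) = 0.003638 K/W
R_total = 0.3846 K/W
Q = ΔT/R_total = 28/0.3846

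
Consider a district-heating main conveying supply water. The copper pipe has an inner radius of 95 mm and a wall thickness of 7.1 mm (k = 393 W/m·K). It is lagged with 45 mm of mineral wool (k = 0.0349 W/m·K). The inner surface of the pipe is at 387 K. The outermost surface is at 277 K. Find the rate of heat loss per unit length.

q′ ≈ 66.1 W/m

For a radial system each layer contributes R = ln(r_out/r_in)/(2πkL); films add R = 1/(hA).
R_copper pipe wall = ln(102.1/95)/(2π×393×1) = 2.919×10^-5 K/W
R_mineral wool = ln(147.1/102.1)/(2π×0.0349×1) = 1.665 K/W
R_total = 1.665 K/W
Q = ΔT/R_total = 110/1.665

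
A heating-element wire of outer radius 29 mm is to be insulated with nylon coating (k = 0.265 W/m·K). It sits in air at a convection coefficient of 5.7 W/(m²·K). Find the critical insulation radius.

r_cr ≈ 46.5 mm

For a cylinder r_cr = k/h = 0.265/5.7
r_cr = 46.5 mm; since the bare radius (29 mm) is below r_cr, adding a thin layer of insulation will *increase* heat loss.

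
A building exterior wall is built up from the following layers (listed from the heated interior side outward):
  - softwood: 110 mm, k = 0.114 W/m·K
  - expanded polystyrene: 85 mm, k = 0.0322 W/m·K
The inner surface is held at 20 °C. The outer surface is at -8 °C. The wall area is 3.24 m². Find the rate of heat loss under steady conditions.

Q ≈ 25.2 W

Model the wall as resistances in series:
R_softwood = L/(kA) = 0.11/(0.114×3.24) = 0.2978 K/W
R_expanded polystyrene = L/(kA) = 0.085/(0.0322×3.24) = 0.8147 K/W
R_total = 1.113 K/W
Q = ΔT / R_total = 28 / 1.113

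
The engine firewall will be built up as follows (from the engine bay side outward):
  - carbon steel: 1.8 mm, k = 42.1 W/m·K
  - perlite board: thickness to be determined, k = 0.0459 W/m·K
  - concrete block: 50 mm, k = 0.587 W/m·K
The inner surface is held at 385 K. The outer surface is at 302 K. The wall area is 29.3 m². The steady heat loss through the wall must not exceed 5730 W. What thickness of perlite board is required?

L ≈ 15.6 mm

Model the wall as resistances in series:
R_carbon steel = L/(kA) = 0.0018/(42.1×29.3) = 1.459×10^-6 K/W
R_concrete block = L/(kA) = 0.05/(0.587×29.3) = 0.002907 K/W
Sum of the known resistances R_other = 0.002909 K/W
Required total resistance R_tot = ΔT/Q_allow = 83/5730 = 0.01449 K/W
R_perlite board = R_tot − R_other = 0.01158 K/W
L = R·k·A = 0.01158×0.0459×29.3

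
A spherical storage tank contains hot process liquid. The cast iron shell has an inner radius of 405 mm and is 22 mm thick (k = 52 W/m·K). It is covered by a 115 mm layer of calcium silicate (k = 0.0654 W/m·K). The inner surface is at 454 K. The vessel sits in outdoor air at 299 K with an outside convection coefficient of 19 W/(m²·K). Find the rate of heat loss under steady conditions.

Spherical conduction: R = (1/r_in − 1/r_out)/(4πk) per layer; series-sum.
R_cast iron shell = (1/0.405 − 1/0.427)/(4π×52) = 1.947×10^-4 K/W
R_calcium silicate = (1/0.427 − 1/0.542)/(4π×0.0654) = 0.6046 K/W
R_outer film = 1/(h·4πr_o²) = 1/(19×4π×0.542²) = 0.01426 K/W
R_total = 0.6191 K/W
Q = ΔT/R_total = 155/0.6191

Q ≈ 250 W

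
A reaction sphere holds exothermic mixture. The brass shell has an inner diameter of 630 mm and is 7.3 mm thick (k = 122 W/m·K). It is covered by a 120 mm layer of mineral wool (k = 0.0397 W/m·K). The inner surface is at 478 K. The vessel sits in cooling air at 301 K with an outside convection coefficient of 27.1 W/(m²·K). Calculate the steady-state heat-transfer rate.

Each spherical layer contributes R = (1/r_i − 1/r_o)/(4πk):
R_brass shell = (1/0.315 − 1/0.3223)/(4π×122) = 4.69×10^-5 K/W
R_mineral wool = (1/0.3223 − 1/0.4423)/(4π×0.0397) = 1.687 K/W
R_outer film = 1/(h·4πr_o²) = 1/(27.1×4π×0.4423²) = 0.01501 K/W
R_total = 1.702 K/W
Q = ΔT/R_total = 177/1.702

Q ≈ 104 W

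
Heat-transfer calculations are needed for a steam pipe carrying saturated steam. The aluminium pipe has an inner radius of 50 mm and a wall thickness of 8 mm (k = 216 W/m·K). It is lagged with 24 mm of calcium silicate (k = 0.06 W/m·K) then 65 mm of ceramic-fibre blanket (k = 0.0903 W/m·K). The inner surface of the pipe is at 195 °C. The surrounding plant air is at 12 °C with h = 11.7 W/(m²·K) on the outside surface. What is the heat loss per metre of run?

q′ ≈ 89.7 W/m

Treating each annulus and film as a series resistance:
R_aluminium pipe wall = ln(58/50)/(2π×216×1) = 1.094×10^-4 K/W
R_calcium silicate = ln(82/58)/(2π×0.06×1) = 0.9185 K/W
R_ceramic-fibre blanket = ln(147/82)/(2π×0.0903×1) = 1.029 K/W
R_outer film = 1/(h_o·2πr_oL) = 1/(11.7×2π×0.147×1) = 0.09254 K/W
R_total = 2.04 K/W
Q = ΔT/R_total = 183/2.04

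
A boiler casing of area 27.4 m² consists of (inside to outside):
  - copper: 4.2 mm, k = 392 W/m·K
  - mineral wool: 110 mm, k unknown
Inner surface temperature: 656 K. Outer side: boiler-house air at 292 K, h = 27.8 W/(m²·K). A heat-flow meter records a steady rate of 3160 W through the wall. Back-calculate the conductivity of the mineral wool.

Series thermal resistances:
R_copper = L/(kA) = 0.0042/(392×27.4) = 3.91×10^-7 K/W
R_outer film = 1/(h_o·A) = 1/(27.8×27.4) = 0.001313 K/W
Sum of known resistances R_other = 0.001313 K/W
Total R = ΔT/Q = 364/3160 = 0.1152 K/W
R_mineral wool = R_total − R_other = 0.1139 K/W
k = L/(R·A) = 0.11/(0.1139×27.4)

k ≈ 0.0353 W/(m·K)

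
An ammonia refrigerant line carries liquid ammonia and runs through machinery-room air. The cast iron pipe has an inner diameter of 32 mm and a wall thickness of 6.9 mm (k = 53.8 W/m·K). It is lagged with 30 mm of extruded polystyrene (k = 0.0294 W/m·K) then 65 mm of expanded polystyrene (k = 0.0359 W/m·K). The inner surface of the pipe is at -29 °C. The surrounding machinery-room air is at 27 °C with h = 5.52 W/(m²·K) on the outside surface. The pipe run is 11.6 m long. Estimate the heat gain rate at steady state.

Treating each annulus and film as a series resistance:
R_cast iron pipe wall = ln(22.9/16)/(2π×53.8×11.6) = 9.144×10^-5 K/W
R_extruded polystyrene = ln(52.9/22.9)/(2π×0.0294×11.6) = 0.3907 K/W
R_expanded polystyrene = ln(117.9/52.9)/(2π×0.0359×11.6) = 0.3063 K/W
R_outer film = 1/(h_o·2πr_oL) = 1/(5.52×2π×0.1179×11.6) = 0.02108 K/W
R_total = 0.7182 K/W
Q = ΔT/R_total = 56/0.7182

Q ≈ 78 W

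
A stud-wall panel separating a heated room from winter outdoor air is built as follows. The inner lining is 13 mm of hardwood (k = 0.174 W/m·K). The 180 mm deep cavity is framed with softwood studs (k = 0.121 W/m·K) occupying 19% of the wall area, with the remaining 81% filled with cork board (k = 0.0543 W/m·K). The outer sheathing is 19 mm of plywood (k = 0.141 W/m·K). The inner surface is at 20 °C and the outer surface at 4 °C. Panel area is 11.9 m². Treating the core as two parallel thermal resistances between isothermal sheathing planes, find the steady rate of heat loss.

Q ≈ 65.7 W

Sheathing layers in series; stud and cavity paths in parallel between them.
R_inner = 0.013/(0.174×11.9) = 0.006278 K/W
R_stud  = 0.18/(0.121×0.19×11.9) = 0.6579 K/W
R_cav   = 0.18/(0.0543×0.81×11.9) = 0.3439 K/W
1/R_core = 1/R_stud + 1/R_cav → R_core = 0.2259 K/W
R_outer = 0.019/(0.141×11.9) = 0.01132 K/W
R_total = 0.2435 K/W
Q = ΔT/R_total = 16/0.2435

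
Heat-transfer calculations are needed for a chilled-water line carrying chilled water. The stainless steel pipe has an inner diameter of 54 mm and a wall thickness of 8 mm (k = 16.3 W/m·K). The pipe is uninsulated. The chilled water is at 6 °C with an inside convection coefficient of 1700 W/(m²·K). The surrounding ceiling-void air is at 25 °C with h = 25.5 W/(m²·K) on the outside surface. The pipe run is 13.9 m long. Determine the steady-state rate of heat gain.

Q ≈ 1430 W

For a radial system each layer contributes R = ln(r_out/r_in)/(2πkL); films add R = 1/(hA).
R_inner film = 1/(h_i·2πr₁L) = 1/(1700×2π×0.027×13.9) = 2.495×10^-4 K/W
R_stainless steel pipe wall = ln(35/27)/(2π×16.3×13.9) = 1.823×10^-4 K/W
R_outer film = 1/(h_o·2πr_oL) = 1/(25.5×2π×0.035×13.9) = 0.01283 K/W
R_total = 0.01326 K/W
Q = ΔT/R_total = 19/0.01326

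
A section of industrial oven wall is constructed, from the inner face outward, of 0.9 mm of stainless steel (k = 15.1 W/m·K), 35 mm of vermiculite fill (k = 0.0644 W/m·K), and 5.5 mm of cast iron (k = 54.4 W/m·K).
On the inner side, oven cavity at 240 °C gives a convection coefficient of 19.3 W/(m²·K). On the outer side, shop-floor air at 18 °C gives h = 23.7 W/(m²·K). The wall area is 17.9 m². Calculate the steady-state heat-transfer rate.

Treating each layer as a thermal resistance in series:
R_inner film = 1/(h_i·A) = 1/(19.3×17.9) = 0.002895 K/W
R_stainless steel = L/(kA) = 0.0009/(15.1×17.9) = 3.33×10^-6 K/W
R_vermiculite fill = L/(kA) = 0.035/(0.0644×17.9) = 0.03036 K/W
R_cast iron = L/(kA) = 0.0055/(54.4×17.9) = 5.648×10^-6 K/W
R_outer film = 1/(h_o·A) = 1/(23.7×17.9) = 0.002357 K/W
R_total = 0.03562 K/W
Q = ΔT / R_total = 222 / 0.03562

Q ≈ 6230 W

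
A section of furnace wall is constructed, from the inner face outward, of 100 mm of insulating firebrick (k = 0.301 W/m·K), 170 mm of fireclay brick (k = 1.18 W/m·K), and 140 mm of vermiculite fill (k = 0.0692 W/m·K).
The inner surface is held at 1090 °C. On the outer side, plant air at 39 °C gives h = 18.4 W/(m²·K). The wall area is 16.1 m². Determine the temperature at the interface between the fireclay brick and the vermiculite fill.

T ≈ 894 °C

Treating each layer as a thermal resistance in series:
R_insulating firebrick = L/(kA) = 0.1/(0.301×16.1) = 0.02064 K/W
R_fireclay brick = L/(kA) = 0.17/(1.18×16.1) = 0.008948 K/W
R_vermiculite fill = L/(kA) = 0.14/(0.0692×16.1) = 0.1257 K/W
R_outer film = 1/(h_o·A) = 1/(18.4×16.1) = 0.003376 K/W
R_total = 0.1586 K/W;  Q = ΔT/R_total = 1051/0.1586 = 6626 W
T_interface = T_inner − Q·ΣR(inner→interface) = 1090 − 6630×0.02958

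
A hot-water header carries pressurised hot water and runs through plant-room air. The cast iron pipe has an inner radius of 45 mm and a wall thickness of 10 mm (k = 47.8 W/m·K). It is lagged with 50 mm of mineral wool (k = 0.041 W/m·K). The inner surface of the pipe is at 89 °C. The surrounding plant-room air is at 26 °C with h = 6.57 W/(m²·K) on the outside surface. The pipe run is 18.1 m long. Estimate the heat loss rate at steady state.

Q ≈ 416 W

Cylindrical conduction, so R = ln(r₂/r₁)/(2πkL) per layer, in series:
R_cast iron pipe wall = ln(55/45)/(2π×47.8×18.1) = 3.691×10^-5 K/W
R_mineral wool = ln(105/55)/(2π×0.041×18.1) = 0.1387 K/W
R_outer film = 1/(h_o·2πr_oL) = 1/(6.57×2π×0.105×18.1) = 0.01275 K/W
R_total = 0.1515 K/W
Q = ΔT/R_total = 63/0.1515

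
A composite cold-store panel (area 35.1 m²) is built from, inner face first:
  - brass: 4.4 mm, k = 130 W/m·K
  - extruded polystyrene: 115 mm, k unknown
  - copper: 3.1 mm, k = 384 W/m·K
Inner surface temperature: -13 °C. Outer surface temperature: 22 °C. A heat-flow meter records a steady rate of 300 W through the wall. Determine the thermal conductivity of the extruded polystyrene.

k ≈ 0.0281 W/(m·K)

Treating each layer as a thermal resistance in series:
R_brass = L/(kA) = 0.0044/(130×35.1) = 9.643×10^-7 K/W
R_copper = L/(kA) = 0.0031/(384×35.1) = 2.3×10^-7 K/W
Sum of known resistances R_other = 1.194×10^-6 K/W
Total R = ΔT/Q = 35/300 = 0.1167 K/W
R_extruded polystyrene = R_total − R_other = 0.1167 K/W
k = L/(R·A) = 0.115/(0.1167×35.1)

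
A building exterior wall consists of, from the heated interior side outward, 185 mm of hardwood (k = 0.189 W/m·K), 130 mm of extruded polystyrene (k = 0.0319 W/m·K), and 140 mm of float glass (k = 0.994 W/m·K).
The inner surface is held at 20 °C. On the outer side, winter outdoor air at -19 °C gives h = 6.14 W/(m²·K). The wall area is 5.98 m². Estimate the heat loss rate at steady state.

Q ≈ 43.5 W

Using the resistance-network approach (series):
R_hardwood = L/(kA) = 0.185/(0.189×5.98) = 0.1637 K/W
R_extruded polystyrene = L/(kA) = 0.13/(0.0319×5.98) = 0.6815 K/W
R_float glass = L/(kA) = 0.14/(0.994×5.98) = 0.02355 K/W
R_outer film = 1/(h_o·A) = 1/(6.14×5.98) = 0.02724 K/W
R_total = 0.896 K/W
Q = ΔT / R_total = 39 / 0.896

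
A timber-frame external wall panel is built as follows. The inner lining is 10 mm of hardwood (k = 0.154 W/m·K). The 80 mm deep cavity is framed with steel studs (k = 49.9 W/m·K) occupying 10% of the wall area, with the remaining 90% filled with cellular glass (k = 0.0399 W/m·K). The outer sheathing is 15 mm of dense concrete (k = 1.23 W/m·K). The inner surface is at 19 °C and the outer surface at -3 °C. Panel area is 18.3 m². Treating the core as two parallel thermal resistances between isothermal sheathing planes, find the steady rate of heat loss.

Q ≈ 4330 W

Sheathing layers in series; stud and cavity paths in parallel between them.
R_inner = 0.01/(0.154×18.3) = 0.003548 K/W
R_stud  = 0.08/(49.9×0.1×18.3) = 8.761×10^-4 K/W
R_cav   = 0.08/(0.0399×0.9×18.3) = 0.1217 K/W
1/R_core = 1/R_stud + 1/R_cav → R_core = 8.698×10^-4 K/W
R_outer = 0.015/(1.23×18.3) = 6.664×10^-4 K/W
R_total = 0.005085 K/W
Q = ΔT/R_total = 22/0.005085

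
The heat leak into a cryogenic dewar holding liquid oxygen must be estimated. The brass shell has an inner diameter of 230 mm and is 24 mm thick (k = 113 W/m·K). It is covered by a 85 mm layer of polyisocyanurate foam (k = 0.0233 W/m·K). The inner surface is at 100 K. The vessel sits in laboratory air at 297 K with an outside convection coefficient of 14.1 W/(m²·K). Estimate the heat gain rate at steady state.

Each spherical layer contributes R = (1/r_i − 1/r_o)/(4πk):
R_brass shell = (1/0.115 − 1/0.139)/(4π×113) = 0.001057 K/W
R_polyisocyanurate foam = (1/0.139 − 1/0.224)/(4π×0.0233) = 9.324 K/W
R_outer film = 1/(h·4πr_o²) = 1/(14.1×4π×0.224²) = 0.1125 K/W
R_total = 9.437 K/W
Q = ΔT/R_total = 197/9.437

Q ≈ 20.9 W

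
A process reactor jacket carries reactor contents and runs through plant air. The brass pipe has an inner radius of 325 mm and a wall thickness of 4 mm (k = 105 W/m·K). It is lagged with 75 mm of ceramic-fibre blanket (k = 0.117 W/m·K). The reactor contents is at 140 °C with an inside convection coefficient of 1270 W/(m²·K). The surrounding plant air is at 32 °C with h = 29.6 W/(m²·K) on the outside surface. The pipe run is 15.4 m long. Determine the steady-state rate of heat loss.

Q ≈ 5680 W

Cylindrical conduction, so R = ln(r₂/r₁)/(2πkL) per layer, in series:
R_inner film = 1/(h_i·2πr₁L) = 1/(1270×2π×0.325×15.4) = 2.504×10^-5 K/W
R_brass pipe wall = ln(329/325)/(2π×105×15.4) = 1.204×10^-6 K/W
R_ceramic-fibre blanket = ln(404/329)/(2π×0.117×15.4) = 0.01814 K/W
R_outer film = 1/(h_o·2πr_oL) = 1/(29.6×2π×0.404×15.4) = 8.642×10^-4 K/W
R_total = 0.01903 K/W
Q = ΔT/R_total = 108/0.01903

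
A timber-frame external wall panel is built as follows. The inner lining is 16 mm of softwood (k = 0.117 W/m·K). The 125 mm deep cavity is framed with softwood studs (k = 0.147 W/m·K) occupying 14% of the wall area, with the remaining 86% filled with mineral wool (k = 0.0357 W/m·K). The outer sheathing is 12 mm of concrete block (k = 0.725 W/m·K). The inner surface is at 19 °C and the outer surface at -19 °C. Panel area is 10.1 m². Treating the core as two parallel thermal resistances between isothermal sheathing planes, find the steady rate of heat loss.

Q ≈ 148 W

Sheathing layers in series; stud and cavity paths in parallel between them.
R_inner = 0.016/(0.117×10.1) = 0.01354 K/W
R_stud  = 0.125/(0.147×0.14×10.1) = 0.6014 K/W
R_cav   = 0.125/(0.0357×0.86×10.1) = 0.4031 K/W
1/R_core = 1/R_stud + 1/R_cav → R_core = 0.2413 K/W
R_outer = 0.012/(0.725×10.1) = 0.001639 K/W
R_total = 0.2565 K/W
Q = ΔT/R_total = 38/0.2565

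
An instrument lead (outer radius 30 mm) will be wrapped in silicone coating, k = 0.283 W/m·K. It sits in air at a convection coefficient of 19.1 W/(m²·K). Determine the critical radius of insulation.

For a cylinder r_cr = k/h = 0.283/19.1
r_cr = 14.8 mm; since the bare radius (30 mm) is above r_cr, any added insulation will reduce heat loss.

r_cr ≈ 14.8 mm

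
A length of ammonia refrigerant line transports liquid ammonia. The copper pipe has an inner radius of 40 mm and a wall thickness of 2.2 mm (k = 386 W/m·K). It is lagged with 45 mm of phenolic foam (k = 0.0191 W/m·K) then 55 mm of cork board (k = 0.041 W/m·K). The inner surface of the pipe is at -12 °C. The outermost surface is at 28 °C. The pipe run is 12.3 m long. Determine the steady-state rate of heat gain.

Cylindrical conduction, so R = ln(r₂/r₁)/(2πkL) per layer, in series:
R_copper pipe wall = ln(42.2/40)/(2π×386×12.3) = 1.795×10^-6 K/W
R_phenolic foam = ln(87.2/42.2)/(2π×0.0191×12.3) = 0.4917 K/W
R_cork board = ln(142.2/87.2)/(2π×0.041×12.3) = 0.1543 K/W
R_total = 0.646 K/W
Q = ΔT/R_total = 40/0.646

Q ≈ 61.9 W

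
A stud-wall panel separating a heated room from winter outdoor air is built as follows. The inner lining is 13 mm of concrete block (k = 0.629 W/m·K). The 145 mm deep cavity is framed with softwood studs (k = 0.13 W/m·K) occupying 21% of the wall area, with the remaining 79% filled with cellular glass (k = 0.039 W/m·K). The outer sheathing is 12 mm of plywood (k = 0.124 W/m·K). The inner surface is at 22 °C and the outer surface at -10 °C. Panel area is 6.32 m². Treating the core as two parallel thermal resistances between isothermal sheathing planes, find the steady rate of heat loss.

Q ≈ 77.4 W

Sheathing layers in series; stud and cavity paths in parallel between them.
R_inner = 0.013/(0.629×6.32) = 0.00327 K/W
R_stud  = 0.145/(0.13×0.21×6.32) = 0.8404 K/W
R_cav   = 0.145/(0.039×0.79×6.32) = 0.7447 K/W
1/R_core = 1/R_stud + 1/R_cav → R_core = 0.3948 K/W
R_outer = 0.012/(0.124×6.32) = 0.01531 K/W
R_total = 0.4134 K/W
Q = ΔT/R_total = 32/0.4134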